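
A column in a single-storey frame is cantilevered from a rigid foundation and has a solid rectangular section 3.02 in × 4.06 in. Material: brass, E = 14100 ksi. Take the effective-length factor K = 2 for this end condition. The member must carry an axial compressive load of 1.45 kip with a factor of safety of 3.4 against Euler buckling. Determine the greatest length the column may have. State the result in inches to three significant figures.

Buckling occurs about the weak axis: I_min = h·b³/12 with b = 3.02 in (the shorter side).
I_min = 4.06×3.02³/12 = 9.319 in⁴
Required critical load P_cr = n·P = 3.4 × 1.45 = 4.930 kip = 4.930×10^3 lb
From P_cr = π²EI/(K·L)²:  L = (1/K)·√(π²EI/P_cr) = (1/2)·√(π²×1.41×10^7×9.319/4.930×10^3)
L = 256 in

L_max ≈ 256 in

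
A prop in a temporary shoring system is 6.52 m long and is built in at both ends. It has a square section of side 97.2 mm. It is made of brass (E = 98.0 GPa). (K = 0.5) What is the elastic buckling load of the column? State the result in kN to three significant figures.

I = a⁴/12 = 97.2⁴/12 = 7.438×10^6 mm⁴
I = 7.438×10^6 mm⁴ = 7.438×10^-6 m⁴
Effective length L_e = K·L = 0.5 × 6.52 = 3.260 m
P_cr = π²EI / L_e² = π² × 98.0×10⁹ × 7.438×10^-6 / 3.260² = 6.770×10^5 N

P_cr ≈ 677 kN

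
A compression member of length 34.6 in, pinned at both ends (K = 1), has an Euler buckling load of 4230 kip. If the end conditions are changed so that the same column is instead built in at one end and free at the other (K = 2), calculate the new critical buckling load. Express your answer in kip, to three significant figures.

P_cr ∝ 1/K², so P_cr,new = P_cr,old × (K_old/K_new)² = 4230 × (1/2)²
= 4230 × 0.2500 = 1060 kip

P_cr ≈ 1060 kip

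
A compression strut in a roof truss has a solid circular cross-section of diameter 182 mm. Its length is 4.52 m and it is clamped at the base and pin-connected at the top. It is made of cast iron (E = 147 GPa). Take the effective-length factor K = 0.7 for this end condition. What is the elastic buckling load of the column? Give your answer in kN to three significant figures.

P_cr ≈ 7810 kN

I = πd⁴/64 = π×182⁴/64 = 5.386×10^7 mm⁴
I = 5.386×10^7 mm⁴ = 5.386×10^-5 m⁴
Effective length L_e = K·L = 0.7 × 4.52 = 3.164 m
P_cr = π²EI / L_e² = π² × 147×10⁹ × 5.386×10^-5 / 3.164² = 7.805×10^6 N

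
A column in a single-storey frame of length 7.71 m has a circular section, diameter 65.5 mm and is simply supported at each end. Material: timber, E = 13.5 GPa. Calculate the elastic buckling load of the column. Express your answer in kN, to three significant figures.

I = πd⁴/64 = π×65.5⁴/64 = 9.035×10^5 mm⁴
I = 9.035×10^5 mm⁴ = 9.035×10^-7 m⁴
Effective length L_e = K·L = 1 × 7.71 = 7.710 m
P_cr = π²EI / L_e² = π² × 13.5×10⁹ × 9.035×10^-7 / 7.710² = 2.025×10^3 N

P_cr ≈ 2.03 kN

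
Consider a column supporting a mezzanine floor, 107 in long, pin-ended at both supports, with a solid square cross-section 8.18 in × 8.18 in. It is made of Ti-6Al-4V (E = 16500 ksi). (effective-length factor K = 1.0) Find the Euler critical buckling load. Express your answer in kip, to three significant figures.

I = a⁴/12 = 8.18⁴/12 = 373.1 in⁴
Effective length L_e = K·L = 1 × 107 = 107.0 in
P_cr = π²EI / L_e² = π² × 16500×10³ × 373.1 / 107.0² = 5.307×10^6 lb

P_cr ≈ 5310 kip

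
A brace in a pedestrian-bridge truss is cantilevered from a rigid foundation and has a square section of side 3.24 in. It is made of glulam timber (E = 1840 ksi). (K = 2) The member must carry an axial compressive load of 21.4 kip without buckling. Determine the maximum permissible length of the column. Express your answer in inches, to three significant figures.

I = a⁴/12 = 3.24⁴/12 = 9.183 in⁴
At the buckling limit P_cr = P = 2.140×10^4 lb
From P_cr = π²EI/(K·L)²:  L = (1/K)·√(π²EI/P_cr) = (1/2)·√(π²×1.84×10^6×9.183/2.140×10^4)
L = 44.1 in

L_max ≈ 44.1 in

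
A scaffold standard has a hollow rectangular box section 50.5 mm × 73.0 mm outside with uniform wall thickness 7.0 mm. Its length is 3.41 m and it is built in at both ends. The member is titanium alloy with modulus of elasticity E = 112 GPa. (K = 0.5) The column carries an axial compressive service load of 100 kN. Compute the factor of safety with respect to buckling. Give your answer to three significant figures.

n ≈ 2.07

Inner dimensions: h_i = 73.0 − 2×7.0 = 59.00 mm, b_i = 50.5 − 2×7.0 = 36.50 mm
Weak-axis I_min = (h_o·b_o³ − h_i·b_i³)/12 with b_o = 50.5, b_i = 36.50 mm (shorter outer/inner sides).
I_min = (73.0×50.5³ − 59.00×36.50³)/12 = 5.444×10^5 mm⁴
I = 5.444×10^5 mm⁴ = 5.444×10^-7 m⁴
Effective length L_e = K·L = 0.5 × 3.41 = 1.705 m
P_cr = π²EI / L_e² = π² × 112×10⁹ × 5.444×10^-7 / 1.705² = 2.070×10^5 N
Factor of safety n = P_cr / P = 207.00 / 100 = 2.07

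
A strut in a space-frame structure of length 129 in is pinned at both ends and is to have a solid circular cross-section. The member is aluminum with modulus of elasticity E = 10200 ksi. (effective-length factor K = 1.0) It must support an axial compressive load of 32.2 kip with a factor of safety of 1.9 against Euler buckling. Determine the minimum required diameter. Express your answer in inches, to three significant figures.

Required P_cr = n·P = 1.9 × 32.2 = 61.18 kip
L_e = K·L = 1 × 129 = 129.0 in
Required I = P_cr·L_e²/(π²E) = 6.118×10^4 × 129.0² / (π² × 1.02×10^7) = 10.11 in⁴
Solid circle: I = πd⁴/64  ⇒  d = (64I/π)^(1/4) = (64×10.11/π)^(1/4) = 3.79 in

d ≈ 3.79 in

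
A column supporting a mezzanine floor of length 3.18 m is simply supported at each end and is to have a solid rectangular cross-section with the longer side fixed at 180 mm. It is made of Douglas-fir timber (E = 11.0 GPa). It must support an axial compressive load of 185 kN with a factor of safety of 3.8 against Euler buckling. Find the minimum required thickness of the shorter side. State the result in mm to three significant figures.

b ≈ 163 mm

Required P_cr = n·P = 3.8 × 185 = 703.0 kN
L_e = K·L = 1 × 3.18 = 3.180 m
Required I = P_cr·L_e²/(π²E) = 7.030×10^5 × 3.180² / (π² × 1.10×10^10) = 6.548×10^-5 m⁴
I_req = 6.548×10^7 mm⁴
Rectangle, weak axis: I_min = h·b³/12 with h = 180 mm fixed  ⇒  b = (12I/h)^(1/3) = 163 mm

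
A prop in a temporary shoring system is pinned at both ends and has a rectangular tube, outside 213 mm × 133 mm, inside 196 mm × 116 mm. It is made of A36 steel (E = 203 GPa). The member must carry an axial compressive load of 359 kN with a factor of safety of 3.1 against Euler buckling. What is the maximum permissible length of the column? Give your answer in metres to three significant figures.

L_max ≈ 5.41 m

Weak-axis I_min = (h_o·b_o³ − h_i·b_i³)/12 with b_o = 133, b_i = 116.0 mm (shorter outer/inner sides).
I_min = (213×133³ − 196.0×116.0³)/12 = 1.626×10^7 mm⁴
I = 1.626×10^-5 m⁴
Required critical load P_cr = n·P = 3.1 × 359 = 1113 kN = 1.113×10^6 N
From P_cr = π²EI/(K·L)²:  L = (1/K)·√(π²EI/P_cr) = (1/1)·√(π²×2.03×10^11×1.626×10^-5/1.113×10^6)
L = 5.41 m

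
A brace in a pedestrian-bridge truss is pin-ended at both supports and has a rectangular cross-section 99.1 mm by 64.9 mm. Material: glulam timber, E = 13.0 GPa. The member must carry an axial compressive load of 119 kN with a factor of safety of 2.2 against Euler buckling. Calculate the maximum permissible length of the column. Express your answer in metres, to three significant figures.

L_max ≈ 1.05 m

Buckling occurs about the weak axis: I_min = h·b³/12 with b = 64.9 mm (the shorter side).
I_min = 99.1×64.9³/12 = 2.257×10^6 mm⁴
I = 2.257×10^-6 m⁴
Required critical load P_cr = n·P = 2.2 × 119 = 261.8 kN = 2.618×10^5 N
From P_cr = π²EI/(K·L)²:  L = (1/K)·√(π²EI/P_cr) = (1/1)·√(π²×1.30×10^10×2.257×10^-6/2.618×10^5)
L = 1.05 m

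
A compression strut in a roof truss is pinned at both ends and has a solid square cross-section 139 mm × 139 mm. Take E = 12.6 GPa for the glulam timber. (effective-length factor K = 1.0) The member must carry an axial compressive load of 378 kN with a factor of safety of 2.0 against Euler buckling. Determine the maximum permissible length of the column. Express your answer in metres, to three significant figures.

I = a⁴/12 = 139⁴/12 = 3.111×10^7 mm⁴
I = 3.111×10^-5 m⁴
Required critical load P_cr = n·P = 2.0 × 378 = 756.0 kN = 7.560×10^5 N
From P_cr = π²EI/(K·L)²:  L = (1/K)·√(π²EI/P_cr) = (1/1)·√(π²×1.26×10^10×3.111×10^-5/7.560×10^5)
L = 2.26 m

L_max ≈ 2.26 m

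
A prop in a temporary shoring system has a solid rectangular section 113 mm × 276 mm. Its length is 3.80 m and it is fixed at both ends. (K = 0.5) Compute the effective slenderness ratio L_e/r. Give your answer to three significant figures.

λ ≈ 58.2

For a rectangle r_min = b/√12 = 113/√12 = 32.62 mm
L_e = K·L = 0.5 × 3.80 m = 1.900 m = 1900.0 mm
λ = L_e / r_min = 1900.0 / 32.62 = 58.2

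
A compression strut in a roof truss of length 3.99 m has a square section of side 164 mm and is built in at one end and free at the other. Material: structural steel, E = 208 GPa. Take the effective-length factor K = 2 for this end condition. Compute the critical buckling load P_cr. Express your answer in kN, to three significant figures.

P_cr ≈ 1940 kN

I = a⁴/12 = 164⁴/12 = 6.028×10^7 mm⁴
I = 6.028×10^7 mm⁴ = 6.028×10^-5 m⁴
Effective length L_e = K·L = 2 × 3.99 = 7.980 m
P_cr = π²EI / L_e² = π² × 208×10⁹ × 6.028×10^-5 / 7.980² = 1.943×10^6 N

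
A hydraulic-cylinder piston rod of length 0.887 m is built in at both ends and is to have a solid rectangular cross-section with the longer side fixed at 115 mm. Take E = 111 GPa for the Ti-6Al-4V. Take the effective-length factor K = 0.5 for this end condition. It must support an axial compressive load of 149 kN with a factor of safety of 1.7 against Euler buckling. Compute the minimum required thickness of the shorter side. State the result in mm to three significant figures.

b ≈ 16.8 mm

Required P_cr = n·P = 1.7 × 149 = 253.3 kN
L_e = K·L = 0.5 × 0.887 = 0.4435 m
Required I = P_cr·L_e²/(π²E) = 2.533×10^5 × 0.4435² / (π² × 1.11×10^11) = 4.548×10^-8 m⁴
I_req = 4.548×10^4 mm⁴
Rectangle, weak axis: I_min = h·b³/12 with h = 115 mm fixed  ⇒  b = (12I/h)^(1/3) = 16.8 mm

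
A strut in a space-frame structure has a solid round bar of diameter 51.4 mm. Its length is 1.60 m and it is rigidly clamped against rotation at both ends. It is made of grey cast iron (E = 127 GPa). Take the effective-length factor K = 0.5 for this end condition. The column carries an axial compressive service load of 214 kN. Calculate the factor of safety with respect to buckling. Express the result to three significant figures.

n ≈ 3.14

I = πd⁴/64 = π×51.4⁴/64 = 3.426×10^5 mm⁴
I = 3.426×10^5 mm⁴ = 3.426×10^-7 m⁴
Effective length L_e = K·L = 0.5 × 1.60 = 0.8000 m
P_cr = π²EI / L_e² = π² × 127×10⁹ × 3.426×10^-7 / 0.8000² = 6.710×10^5 N
Factor of safety n = P_cr / P = 671.04 / 214 = 3.14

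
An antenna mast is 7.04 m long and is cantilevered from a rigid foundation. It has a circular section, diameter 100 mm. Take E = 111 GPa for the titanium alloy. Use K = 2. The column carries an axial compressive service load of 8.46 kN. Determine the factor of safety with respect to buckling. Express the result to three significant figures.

I = πd⁴/64 = π×100⁴/64 = 4.909×10^6 mm⁴
I = 4.909×10^6 mm⁴ = 4.909×10^-6 m⁴
Effective length L_e = K·L = 2 × 7.04 = 14.08 m
P_cr = π²EI / L_e² = π² × 111×10⁹ × 4.909×10^-6 / 14.08² = 2.713×10^4 N
Factor of safety n = P_cr / P = 27.126 / 8.46 = 3.21

n ≈ 3.21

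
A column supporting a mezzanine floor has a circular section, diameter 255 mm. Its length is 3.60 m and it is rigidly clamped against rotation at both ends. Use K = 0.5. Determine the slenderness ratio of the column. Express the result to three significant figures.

I = πd⁴/64 = π×255⁴/64 = 2.076×10^8 mm⁴
A = 5.107×10^4 mm²;  r_min = √(I/A) = √(2.076×10^8/5.107×10^4) = 63.75 mm
L_e = K·L = 0.5 × 3.60 m = 1.800 m = 1800.0 mm
λ = L_e / r_min = 1800.0 / 63.75 = 28.2

λ ≈ 28.2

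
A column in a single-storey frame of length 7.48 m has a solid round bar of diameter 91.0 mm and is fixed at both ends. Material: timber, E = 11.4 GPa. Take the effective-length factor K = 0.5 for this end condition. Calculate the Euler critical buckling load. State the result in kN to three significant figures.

I = πd⁴/64 = π×91.0⁴/64 = 3.366×10^6 mm⁴
I = 3.366×10^6 mm⁴ = 3.366×10^-6 m⁴
Effective length L_e = K·L = 0.5 × 7.48 = 3.740 m
P_cr = π²EI / L_e² = π² × 11.4×10⁹ × 3.366×10^-6 / 3.740² = 2.708×10^4 N

P_cr ≈ 27.1 kN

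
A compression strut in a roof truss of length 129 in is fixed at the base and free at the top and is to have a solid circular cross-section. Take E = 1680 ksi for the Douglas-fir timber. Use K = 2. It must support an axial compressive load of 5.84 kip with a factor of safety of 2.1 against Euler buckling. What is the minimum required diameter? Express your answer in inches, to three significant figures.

Required P_cr = n·P = 2.1 × 5.84 = 12.26 kip
L_e = K·L = 2 × 129 = 258.0 in
Required I = P_cr·L_e²/(π²E) = 1.226×10^4 × 258.0² / (π² × 1.68×10^6) = 49.23 in⁴
Solid circle: I = πd⁴/64  ⇒  d = (64I/π)^(1/4) = (64×49.23/π)^(1/4) = 5.63 in

d ≈ 5.63 in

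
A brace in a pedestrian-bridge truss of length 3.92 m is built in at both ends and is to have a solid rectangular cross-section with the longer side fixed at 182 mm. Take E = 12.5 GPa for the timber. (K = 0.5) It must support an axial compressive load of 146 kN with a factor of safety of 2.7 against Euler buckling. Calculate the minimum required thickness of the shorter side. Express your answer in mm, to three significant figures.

Required P_cr = n·P = 2.7 × 146 = 394.2 kN
L_e = K·L = 0.5 × 3.92 = 1.960 m
Required I = P_cr·L_e²/(π²E) = 3.942×10^5 × 1.960² / (π² × 1.25×10^10) = 1.227×10^-5 m⁴
I_req = 1.227×10^7 mm⁴
Rectangle, weak axis: I_min = h·b³/12 with h = 182 mm fixed  ⇒  b = (12I/h)^(1/3) = 93.2 mm

b ≈ 93.2 mm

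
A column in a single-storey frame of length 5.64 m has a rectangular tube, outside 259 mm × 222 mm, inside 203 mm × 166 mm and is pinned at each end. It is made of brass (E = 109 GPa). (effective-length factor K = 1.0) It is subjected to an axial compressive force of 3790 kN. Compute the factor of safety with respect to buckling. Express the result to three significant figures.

Weak-axis I_min = (h_o·b_o³ − h_i·b_i³)/12 with b_o = 222, b_i = 166.0 mm (shorter outer/inner sides).
I_min = (259×222³ − 203.0×166.0³)/12 = 1.588×10^8 mm⁴
I = 1.588×10^8 mm⁴ = 1.588×10^-4 m⁴
Effective length L_e = K·L = 1 × 5.64 = 5.640 m
P_cr = π²EI / L_e² = π² × 109×10⁹ × 1.588×10^-4 / 5.640² = 5.369×10^6 N
Factor of safety n = P_cr / P = 5369.3 / 3790 = 1.42

n ≈ 1.42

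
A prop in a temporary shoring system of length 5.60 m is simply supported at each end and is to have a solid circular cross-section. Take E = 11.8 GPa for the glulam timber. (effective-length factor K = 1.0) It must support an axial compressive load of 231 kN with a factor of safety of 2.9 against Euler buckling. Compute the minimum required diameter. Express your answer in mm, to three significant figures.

d ≈ 246 mm

Required P_cr = n·P = 2.9 × 231 = 669.9 kN
L_e = K·L = 1 × 5.60 = 5.600 m
Required I = P_cr·L_e²/(π²E) = 6.699×10^5 × 5.600² / (π² × 1.18×10^10) = 1.804×10^-4 m⁴
I_req = 1.804×10^8 mm⁴
Solid circle: I = πd⁴/64  ⇒  d = (64I/π)^(1/4) = (64×1.804×10^8/π)^(1/4) = 246 mm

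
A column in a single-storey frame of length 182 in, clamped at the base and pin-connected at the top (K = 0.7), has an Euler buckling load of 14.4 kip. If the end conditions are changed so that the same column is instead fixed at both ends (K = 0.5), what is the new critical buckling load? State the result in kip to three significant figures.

P_cr ≈ 28.2 kip

P_cr ∝ 1/K², so P_cr,new = P_cr,old × (K_old/K_new)² = 14.4 × (0.7/0.5)²
= 14.4 × 1.960 = 28.2 kip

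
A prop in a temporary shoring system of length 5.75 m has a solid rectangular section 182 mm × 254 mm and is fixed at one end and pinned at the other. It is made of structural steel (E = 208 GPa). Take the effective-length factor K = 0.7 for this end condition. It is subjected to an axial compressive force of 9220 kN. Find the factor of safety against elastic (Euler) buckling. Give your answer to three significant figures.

n ≈ 1.75

Buckling occurs about the weak axis: I_min = h·b³/12 with b = 182 mm (the shorter side).
I_min = 254×182³/12 = 1.276×10^8 mm⁴
I = 1.276×10^8 mm⁴ = 1.276×10^-4 m⁴
Effective length L_e = K·L = 0.7 × 5.75 = 4.025 m
P_cr = π²EI / L_e² = π² × 208×10⁹ × 1.276×10^-4 / 4.025² = 1.617×10^7 N
Factor of safety n = P_cr / P = 16170 / 9220 = 1.75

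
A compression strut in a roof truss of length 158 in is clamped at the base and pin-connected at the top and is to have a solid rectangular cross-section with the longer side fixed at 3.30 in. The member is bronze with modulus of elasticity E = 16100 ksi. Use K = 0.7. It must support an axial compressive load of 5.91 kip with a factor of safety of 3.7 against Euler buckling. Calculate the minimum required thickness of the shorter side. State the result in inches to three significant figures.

b ≈ 1.83 in

Required P_cr = n·P = 3.7 × 5.91 = 21.87 kip
L_e = K·L = 0.7 × 158 = 110.6 in
Required I = P_cr·L_e²/(π²E) = 2.187×10^4 × 110.6² / (π² × 1.61×10^7) = 1.683 in⁴
Rectangle, weak axis: I_min = h·b³/12 with h = 3.30 in fixed  ⇒  b = (12I/h)^(1/3) = 1.83 in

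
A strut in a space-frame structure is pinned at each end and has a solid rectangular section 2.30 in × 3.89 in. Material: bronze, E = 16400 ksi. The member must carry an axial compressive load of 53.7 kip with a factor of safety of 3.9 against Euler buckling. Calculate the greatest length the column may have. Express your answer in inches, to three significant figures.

Buckling occurs about the weak axis: I_min = h·b³/12 with b = 2.30 in (the shorter side).
I_min = 3.89×2.30³/12 = 3.944 in⁴
Required critical load P_cr = n·P = 3.9 × 53.7 = 209.4 kip = 2.094×10^5 lb
From P_cr = π²EI/(K·L)²:  L = (1/K)·√(π²EI/P_cr) = (1/1)·√(π²×1.64×10^7×3.944/2.094×10^5)
L = 55.2 in

L_max ≈ 55.2 in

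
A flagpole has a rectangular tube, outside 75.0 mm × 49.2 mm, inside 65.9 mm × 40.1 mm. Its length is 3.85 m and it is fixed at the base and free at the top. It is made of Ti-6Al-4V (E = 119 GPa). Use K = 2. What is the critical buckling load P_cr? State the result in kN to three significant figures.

P_cr ≈ 7.73 kN

Weak-axis I_min = (h_o·b_o³ − h_i·b_i³)/12 with b_o = 49.2, b_i = 40.10 mm (shorter outer/inner sides).
I_min = (75.0×49.2³ − 65.90×40.10³)/12 = 3.902×10^5 mm⁴
I = 3.902×10^5 mm⁴ = 3.902×10^-7 m⁴
Effective length L_e = K·L = 2 × 3.85 = 7.700 m
P_cr = π²EI / L_e² = π² × 119×10⁹ × 3.902×10^-7 / 7.700² = 7.730×10^3 N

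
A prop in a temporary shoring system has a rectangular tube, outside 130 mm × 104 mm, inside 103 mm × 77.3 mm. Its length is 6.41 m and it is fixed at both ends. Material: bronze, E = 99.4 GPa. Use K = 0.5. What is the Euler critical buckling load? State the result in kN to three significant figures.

Weak-axis I_min = (h_o·b_o³ − h_i·b_i³)/12 with b_o = 104, b_i = 77.30 mm (shorter outer/inner sides).
I_min = (130×104³ − 103.0×77.30³)/12 = 8.221×10^6 mm⁴
I = 8.221×10^6 mm⁴ = 8.221×10^-6 m⁴
Effective length L_e = K·L = 0.5 × 6.41 = 3.205 m
P_cr = π²EI / L_e² = π² × 99.4×10⁹ × 8.221×10^-6 / 3.205² = 7.852×10^5 N

P_cr ≈ 785 kN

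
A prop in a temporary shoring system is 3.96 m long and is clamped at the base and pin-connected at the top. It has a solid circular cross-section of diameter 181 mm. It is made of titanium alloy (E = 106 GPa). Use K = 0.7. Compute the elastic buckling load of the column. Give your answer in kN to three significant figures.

P_cr ≈ 7170 kN

I = πd⁴/64 = π×181⁴/64 = 5.268×10^7 mm⁴
I = 5.268×10^7 mm⁴ = 5.268×10^-5 m⁴
Effective length L_e = K·L = 0.7 × 3.96 = 2.772 m
P_cr = π²EI / L_e² = π² × 106×10⁹ × 5.268×10^-5 / 2.772² = 7.173×10^6 N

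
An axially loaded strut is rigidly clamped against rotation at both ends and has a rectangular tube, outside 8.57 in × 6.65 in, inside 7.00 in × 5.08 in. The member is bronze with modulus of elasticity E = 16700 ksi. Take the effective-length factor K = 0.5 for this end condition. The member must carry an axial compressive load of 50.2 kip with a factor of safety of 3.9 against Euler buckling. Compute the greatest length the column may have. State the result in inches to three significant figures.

L_max ≈ 671 in

Weak-axis I_min = (h_o·b_o³ − h_i·b_i³)/12 with b_o = 6.65, b_i = 5.080 in (shorter outer/inner sides).
I_min = (8.57×6.65³ − 7.000×5.080³)/12 = 133.5 in⁴
Required critical load P_cr = n·P = 3.9 × 50.2 = 195.8 kip = 1.958×10^5 lb
From P_cr = π²EI/(K·L)²:  L = (1/K)·√(π²EI/P_cr) = (1/0.5)·√(π²×1.67×10^7×133.5/1.958×10^5)
L = 671 in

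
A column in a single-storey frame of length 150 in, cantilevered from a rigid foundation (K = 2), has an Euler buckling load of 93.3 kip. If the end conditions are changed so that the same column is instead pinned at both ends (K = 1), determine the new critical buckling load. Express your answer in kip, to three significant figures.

P_cr ∝ 1/K², so P_cr,new = P_cr,old × (K_old/K_new)² = 93.3 × (2/1)²
= 93.3 × 4.000 = 373 kip

P_cr ≈ 373 kip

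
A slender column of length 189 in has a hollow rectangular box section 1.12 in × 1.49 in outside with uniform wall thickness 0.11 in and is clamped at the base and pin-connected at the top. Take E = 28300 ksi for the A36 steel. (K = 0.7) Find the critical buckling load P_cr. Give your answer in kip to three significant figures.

Inner dimensions: h_i = 1.49 − 2×0.11 = 1.270 in, b_i = 1.12 − 2×0.11 = 0.9000 in
Weak-axis I_min = (h_o·b_o³ − h_i·b_i³)/12 with b_o = 1.12, b_i = 0.9000 in (shorter outer/inner sides).
I_min = (1.49×1.12³ − 1.270×0.9000³)/12 = 9.729×10^-2 in⁴
Effective length L_e = K·L = 0.7 × 189 = 132.3 in
P_cr = π²EI / L_e² = π² × 28300×10³ × 9.729×10^-2 / 132.3² = 1.553×10^3 lb

P_cr ≈ 1.55 kip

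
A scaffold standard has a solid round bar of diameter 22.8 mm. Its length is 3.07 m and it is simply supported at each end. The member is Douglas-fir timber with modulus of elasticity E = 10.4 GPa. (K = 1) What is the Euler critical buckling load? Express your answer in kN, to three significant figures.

P_cr ≈ 0.144 kN

I = πd⁴/64 = π×22.8⁴/64 = 1.327×10^4 mm⁴
I = 1.327×10^4 mm⁴ = 1.327×10^-8 m⁴
Effective length L_e = K·L = 1 × 3.07 = 3.070 m
P_cr = π²EI / L_e² = π² × 10.4×10⁹ × 1.327×10^-8 / 3.070² = 144.5 N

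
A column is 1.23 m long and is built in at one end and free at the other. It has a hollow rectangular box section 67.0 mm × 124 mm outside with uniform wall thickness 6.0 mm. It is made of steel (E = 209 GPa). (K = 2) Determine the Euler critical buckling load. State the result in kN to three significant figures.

Inner dimensions: h_i = 124 − 2×6.0 = 112.0 mm, b_i = 67.0 − 2×6.0 = 55.00 mm
Weak-axis I_min = (h_o·b_o³ − h_i·b_i³)/12 with b_o = 67.0, b_i = 55.00 mm (shorter outer/inner sides).
I_min = (124×67.0³ − 112.0×55.00³)/12 = 1.555×10^6 mm⁴
I = 1.555×10^6 mm⁴ = 1.555×10^-6 m⁴
Effective length L_e = K·L = 2 × 1.23 = 2.460 m
P_cr = π²EI / L_e² = π² × 209×10⁹ × 1.555×10^-6 / 2.460² = 5.301×10^5 N

P_cr ≈ 530 kN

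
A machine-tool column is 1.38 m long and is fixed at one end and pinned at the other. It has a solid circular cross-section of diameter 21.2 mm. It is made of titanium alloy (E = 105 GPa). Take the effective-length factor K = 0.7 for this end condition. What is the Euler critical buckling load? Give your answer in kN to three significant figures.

I = πd⁴/64 = π×21.2⁴/64 = 9.915×10^3 mm⁴
I = 9.915×10^3 mm⁴ = 9.915×10^-9 m⁴
Effective length L_e = K·L = 0.7 × 1.38 = 0.9660 m
P_cr = π²EI / L_e² = π² × 105×10⁹ × 9.915×10^-9 / 0.9660² = 1.101×10^4 N

P_cr ≈ 11.0 kN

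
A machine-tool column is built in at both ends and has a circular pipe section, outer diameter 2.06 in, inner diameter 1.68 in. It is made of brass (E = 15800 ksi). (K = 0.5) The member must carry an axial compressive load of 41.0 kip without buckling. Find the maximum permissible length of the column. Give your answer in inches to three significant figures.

L_max ≈ 86.6 in

d_o = 2.06 in, d_i = 1.68 in
I = π(d_o⁴ − d_i⁴)/64 = π(2.06⁴ − 1.680⁴)/64 = 0.4929 in⁴
At the buckling limit P_cr = P = 4.100×10^4 lb
From P_cr = π²EI/(K·L)²:  L = (1/K)·√(π²EI/P_cr) = (1/0.5)·√(π²×1.58×10^7×0.4929/4.100×10^4)
L = 86.6 in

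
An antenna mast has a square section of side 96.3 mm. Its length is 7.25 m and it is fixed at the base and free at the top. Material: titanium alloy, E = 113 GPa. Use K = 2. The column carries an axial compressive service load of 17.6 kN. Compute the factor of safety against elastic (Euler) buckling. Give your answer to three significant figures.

n ≈ 2.16

I = a⁴/12 = 96.3⁴/12 = 7.167×10^6 mm⁴
I = 7.167×10^6 mm⁴ = 7.167×10^-6 m⁴
Effective length L_e = K·L = 2 × 7.25 = 14.50 m
P_cr = π²EI / L_e² = π² × 113×10⁹ × 7.167×10^-6 / 14.50² = 3.802×10^4 N
Factor of safety n = P_cr / P = 38.016 / 17.6 = 2.16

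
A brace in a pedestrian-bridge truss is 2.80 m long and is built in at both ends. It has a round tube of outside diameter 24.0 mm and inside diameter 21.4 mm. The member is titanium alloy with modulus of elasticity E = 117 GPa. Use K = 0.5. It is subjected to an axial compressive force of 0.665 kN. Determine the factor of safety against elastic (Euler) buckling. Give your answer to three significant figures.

d_o = 24.0 mm, d_i = 21.4 mm
I = π(d_o⁴ − d_i⁴)/64 = π(24.0⁴ − 21.40⁴)/64 = 5.991×10^3 mm⁴
I = 5.991×10^3 mm⁴ = 5.991×10^-9 m⁴
Effective length L_e = K·L = 0.5 × 2.80 = 1.400 m
P_cr = π²EI / L_e² = π² × 117×10⁹ × 5.991×10^-9 / 1.400² = 3.530×10^3 N
Factor of safety n = P_cr / P = 3.5297 / 0.665 = 5.31

n ≈ 5.31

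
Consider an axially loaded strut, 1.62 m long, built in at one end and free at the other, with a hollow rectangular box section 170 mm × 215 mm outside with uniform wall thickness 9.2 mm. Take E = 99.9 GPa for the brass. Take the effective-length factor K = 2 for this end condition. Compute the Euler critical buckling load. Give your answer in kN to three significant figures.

P_cr ≈ 2910 kN

Inner dimensions: h_i = 215 − 2×9.2 = 196.6 mm, b_i = 170 − 2×9.2 = 151.6 mm
Weak-axis I_min = (h_o·b_o³ − h_i·b_i³)/12 with b_o = 170, b_i = 151.6 mm (shorter outer/inner sides).
I_min = (215×170³ − 196.6×151.6³)/12 = 3.094×10^7 mm⁴
I = 3.094×10^7 mm⁴ = 3.094×10^-5 m⁴
Effective length L_e = K·L = 2 × 1.62 = 3.240 m
P_cr = π²EI / L_e² = π² × 99.9×10⁹ × 3.094×10^-5 / 3.240² = 2.906×10^6 N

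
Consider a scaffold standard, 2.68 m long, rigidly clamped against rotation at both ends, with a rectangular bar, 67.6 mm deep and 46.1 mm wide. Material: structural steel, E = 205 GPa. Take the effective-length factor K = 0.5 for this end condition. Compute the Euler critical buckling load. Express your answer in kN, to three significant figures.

Buckling occurs about the weak axis: I_min = h·b³/12 with b = 46.1 mm (the shorter side).
I_min = 67.6×46.1³/12 = 5.519×10^5 mm⁴
I = 5.519×10^5 mm⁴ = 5.519×10^-7 m⁴
Effective length L_e = K·L = 0.5 × 2.68 = 1.340 m
P_cr = π²EI / L_e² = π² × 205×10⁹ × 5.519×10^-7 / 1.340² = 6.219×10^5 N

P_cr ≈ 622 kN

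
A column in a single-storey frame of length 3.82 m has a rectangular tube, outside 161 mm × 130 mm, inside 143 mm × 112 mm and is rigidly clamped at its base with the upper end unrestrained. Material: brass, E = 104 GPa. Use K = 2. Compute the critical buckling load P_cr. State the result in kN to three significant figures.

Weak-axis I_min = (h_o·b_o³ − h_i·b_i³)/12 with b_o = 130, b_i = 112.0 mm (shorter outer/inner sides).
I_min = (161×130³ − 143.0×112.0³)/12 = 1.273×10^7 mm⁴
I = 1.273×10^7 mm⁴ = 1.273×10^-5 m⁴
Effective length L_e = K·L = 2 × 3.82 = 7.640 m
P_cr = π²EI / L_e² = π² × 104×10⁹ × 1.273×10^-5 / 7.640² = 2.239×10^5 N

P_cr ≈ 224 kN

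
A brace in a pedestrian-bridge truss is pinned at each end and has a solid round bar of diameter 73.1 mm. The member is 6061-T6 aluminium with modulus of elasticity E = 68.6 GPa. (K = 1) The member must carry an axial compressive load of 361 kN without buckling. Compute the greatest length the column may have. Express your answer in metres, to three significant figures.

I = πd⁴/64 = π×73.1⁴/64 = 1.402×10^6 mm⁴
I = 1.402×10^-6 m⁴
At the buckling limit P_cr = P = 3.610×10^5 N
From P_cr = π²EI/(K·L)²:  L = (1/K)·√(π²EI/P_cr) = (1/1)·√(π²×6.86×10^10×1.402×10^-6/3.610×10^5)
L = 1.62 m

L_max ≈ 1.62 m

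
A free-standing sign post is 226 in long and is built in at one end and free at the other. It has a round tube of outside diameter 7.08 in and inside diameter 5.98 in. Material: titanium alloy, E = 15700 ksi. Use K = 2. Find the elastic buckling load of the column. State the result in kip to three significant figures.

P_cr ≈ 45.9 kip

d_o = 7.08 in, d_i = 5.98 in
I = π(d_o⁴ − d_i⁴)/64 = π(7.08⁴ − 5.980⁴)/64 = 60.57 in⁴
Effective length L_e = K·L = 2 × 226 = 452.0 in
P_cr = π²EI / L_e² = π² × 15700×10³ × 60.57 / 452.0² = 4.594×10^4 lb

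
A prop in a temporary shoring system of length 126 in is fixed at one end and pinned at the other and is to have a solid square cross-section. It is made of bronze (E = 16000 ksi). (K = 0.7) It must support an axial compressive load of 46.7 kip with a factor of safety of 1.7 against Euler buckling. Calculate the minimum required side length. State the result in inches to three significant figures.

a ≈ 2.62 in

Required P_cr = n·P = 1.7 × 46.7 = 79.39 kip
L_e = K·L = 0.7 × 126 = 88.20 in
Required I = P_cr·L_e²/(π²E) = 7.939×10^4 × 88.20² / (π² × 1.60×10^7) = 3.911 in⁴
Solid square: I = a⁴/12  ⇒  a = (12I)^(1/4) = (12×3.911)^(1/4) = 2.62 in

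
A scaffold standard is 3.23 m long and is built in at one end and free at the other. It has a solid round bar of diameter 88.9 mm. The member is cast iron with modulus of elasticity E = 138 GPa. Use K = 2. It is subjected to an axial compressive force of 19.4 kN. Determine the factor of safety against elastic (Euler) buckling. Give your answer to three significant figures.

n ≈ 5.16

I = πd⁴/64 = π×88.9⁴/64 = 3.066×10^6 mm⁴
I = 3.066×10^6 mm⁴ = 3.066×10^-6 m⁴
Effective length L_e = K·L = 2 × 3.23 = 6.460 m
P_cr = π²EI / L_e² = π² × 138×10⁹ × 3.066×10^-6 / 6.460² = 1.001×10^5 N
Factor of safety n = P_cr / P = 100.07 / 19.4 = 5.16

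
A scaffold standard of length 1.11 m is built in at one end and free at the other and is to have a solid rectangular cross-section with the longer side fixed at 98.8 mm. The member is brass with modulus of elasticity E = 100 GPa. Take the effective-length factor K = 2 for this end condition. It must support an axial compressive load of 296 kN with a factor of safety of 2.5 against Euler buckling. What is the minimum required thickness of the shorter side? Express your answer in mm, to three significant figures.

Required P_cr = n·P = 2.5 × 296 = 740.0 kN
L_e = K·L = 2 × 1.11 = 2.220 m
Required I = P_cr·L_e²/(π²E) = 7.400×10^5 × 2.220² / (π² × 1.00×10^11) = 3.695×10^-6 m⁴
I_req = 3.695×10^6 mm⁴
Rectangle, weak axis: I_min = h·b³/12 with h = 98.8 mm fixed  ⇒  b = (12I/h)^(1/3) = 76.6 mm

b ≈ 76.6 mm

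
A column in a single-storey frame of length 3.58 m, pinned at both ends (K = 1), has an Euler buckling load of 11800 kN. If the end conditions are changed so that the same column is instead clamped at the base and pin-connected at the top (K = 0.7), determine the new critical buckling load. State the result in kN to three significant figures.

P_cr ∝ 1/K², so P_cr,new = P_cr,old × (K_old/K_new)² = 11800 × (1/0.7)²
= 11800 × 2.041 = 24100 kN

P_cr ≈ 24100 kN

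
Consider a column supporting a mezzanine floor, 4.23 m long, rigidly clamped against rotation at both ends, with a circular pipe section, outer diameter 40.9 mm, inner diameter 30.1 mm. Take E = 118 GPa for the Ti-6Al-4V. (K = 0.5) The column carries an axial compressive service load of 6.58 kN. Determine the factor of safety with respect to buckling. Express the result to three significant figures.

d_o = 40.9 mm, d_i = 30.1 mm
I = π(d_o⁴ − d_i⁴)/64 = π(40.9⁴ − 30.10⁴)/64 = 9.707×10^4 mm⁴
I = 9.707×10^4 mm⁴ = 9.707×10^-8 m⁴
Effective length L_e = K·L = 0.5 × 4.23 = 2.115 m
P_cr = π²EI / L_e² = π² × 118×10⁹ × 9.707×10^-8 / 2.115² = 2.527×10^4 N
Factor of safety n = P_cr / P = 25.272 / 6.58 = 3.84

n ≈ 3.84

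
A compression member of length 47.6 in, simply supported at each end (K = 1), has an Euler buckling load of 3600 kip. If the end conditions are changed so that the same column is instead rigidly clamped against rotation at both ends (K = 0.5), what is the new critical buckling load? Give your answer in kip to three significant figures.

P_cr ≈ 14400 kip

P_cr ∝ 1/K², so P_cr,new = P_cr,old × (K_old/K_new)² = 3600 × (1/0.5)²
= 3600 × 4.000 = 14400 kip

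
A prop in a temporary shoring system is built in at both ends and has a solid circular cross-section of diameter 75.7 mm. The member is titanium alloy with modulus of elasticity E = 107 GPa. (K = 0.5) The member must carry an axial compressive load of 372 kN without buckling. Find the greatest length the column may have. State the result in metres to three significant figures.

I = πd⁴/64 = π×75.7⁴/64 = 1.612×10^6 mm⁴
I = 1.612×10^-6 m⁴
At the buckling limit P_cr = P = 3.720×10^5 N
From P_cr = π²EI/(K·L)²:  L = (1/K)·√(π²EI/P_cr) = (1/0.5)·√(π²×1.07×10^11×1.612×10^-6/3.720×10^5)
L = 4.28 m

L_max ≈ 4.28 m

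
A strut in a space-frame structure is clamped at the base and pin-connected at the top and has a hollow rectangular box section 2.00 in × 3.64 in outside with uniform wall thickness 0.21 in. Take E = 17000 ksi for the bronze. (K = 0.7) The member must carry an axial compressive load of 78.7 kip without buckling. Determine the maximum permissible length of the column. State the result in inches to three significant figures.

L_max ≈ 77.2 in

Inner dimensions: h_i = 3.64 − 2×0.21 = 3.220 in, b_i = 2.00 − 2×0.21 = 1.580 in
Weak-axis I_min = (h_o·b_o³ − h_i·b_i³)/12 with b_o = 2.00, b_i = 1.580 in (shorter outer/inner sides).
I_min = (3.64×2.00³ − 3.220×1.580³)/12 = 1.368 in⁴
At the buckling limit P_cr = P = 7.870×10^4 lb
From P_cr = π²EI/(K·L)²:  L = (1/K)·√(π²EI/P_cr) = (1/0.7)·√(π²×1.70×10^7×1.368/7.870×10^4)
L = 77.2 in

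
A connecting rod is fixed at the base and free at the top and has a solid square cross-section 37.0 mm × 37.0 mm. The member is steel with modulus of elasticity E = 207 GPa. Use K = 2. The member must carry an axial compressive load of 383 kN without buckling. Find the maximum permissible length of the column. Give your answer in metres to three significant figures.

L_max ≈ 0.456 m

I = a⁴/12 = 37.0⁴/12 = 1.562×10^5 mm⁴
I = 1.562×10^-7 m⁴
At the buckling limit P_cr = P = 3.830×10^5 N
From P_cr = π²EI/(K·L)²:  L = (1/K)·√(π²EI/P_cr) = (1/2)·√(π²×2.07×10^11×1.562×10^-7/3.830×10^5)
L = 0.456 m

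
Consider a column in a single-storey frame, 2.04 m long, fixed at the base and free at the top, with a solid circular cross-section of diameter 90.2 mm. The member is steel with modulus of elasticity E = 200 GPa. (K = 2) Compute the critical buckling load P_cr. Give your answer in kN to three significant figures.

P_cr ≈ 385 kN

I = πd⁴/64 = π×90.2⁴/64 = 3.249×10^6 mm⁴
I = 3.249×10^6 mm⁴ = 3.249×10^-6 m⁴
Effective length L_e = K·L = 2 × 2.04 = 4.080 m
P_cr = π²EI / L_e² = π² × 200×10⁹ × 3.249×10^-6 / 4.080² = 3.853×10^5 N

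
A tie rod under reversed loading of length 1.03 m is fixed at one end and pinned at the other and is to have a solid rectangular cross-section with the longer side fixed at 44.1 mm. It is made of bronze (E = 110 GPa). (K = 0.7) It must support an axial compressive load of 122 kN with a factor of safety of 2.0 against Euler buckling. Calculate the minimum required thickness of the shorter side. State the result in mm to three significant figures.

Required P_cr = n·P = 2.0 × 122 = 244.0 kN
L_e = K·L = 0.7 × 1.03 = 0.7210 m
Required I = P_cr·L_e²/(π²E) = 2.440×10^5 × 0.7210² / (π² × 1.10×10^11) = 1.168×10^-7 m⁴
I_req = 1.168×10^5 mm⁴
Rectangle, weak axis: I_min = h·b³/12 with h = 44.1 mm fixed  ⇒  b = (12I/h)^(1/3) = 31.7 mm

b ≈ 31.7 mm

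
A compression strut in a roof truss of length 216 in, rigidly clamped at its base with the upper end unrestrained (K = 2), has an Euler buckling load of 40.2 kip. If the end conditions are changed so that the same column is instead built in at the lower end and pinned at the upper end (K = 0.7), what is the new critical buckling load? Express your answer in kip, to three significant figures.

P_cr ≈ 328 kip

P_cr ∝ 1/K², so P_cr,new = P_cr,old × (K_old/K_new)² = 40.2 × (2/0.7)²
= 40.2 × 8.163 = 328 kip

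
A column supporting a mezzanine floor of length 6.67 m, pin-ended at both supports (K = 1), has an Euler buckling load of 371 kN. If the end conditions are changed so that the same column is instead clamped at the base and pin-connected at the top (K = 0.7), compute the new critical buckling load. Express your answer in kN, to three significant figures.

P_cr ≈ 757 kN

P_cr ∝ 1/K², so P_cr,new = P_cr,old × (K_old/K_new)² = 371 × (1/0.7)²
= 371 × 2.041 = 757 kN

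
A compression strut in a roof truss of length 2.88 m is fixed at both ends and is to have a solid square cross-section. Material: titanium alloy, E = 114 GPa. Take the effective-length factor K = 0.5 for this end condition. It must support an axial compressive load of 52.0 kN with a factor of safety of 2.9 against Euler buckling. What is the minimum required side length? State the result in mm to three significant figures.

Required P_cr = n·P = 2.9 × 52.0 = 150.8 kN
L_e = K·L = 0.5 × 2.88 = 1.440 m
Required I = P_cr·L_e²/(π²E) = 1.508×10^5 × 1.440² / (π² × 1.14×10^11) = 2.779×10^-7 m⁴
I_req = 2.779×10^5 mm⁴
Solid square: I = a⁴/12  ⇒  a = (12I)^(1/4) = (12×2.779×10^5)^(1/4) = 42.7 mm

a ≈ 42.7 mm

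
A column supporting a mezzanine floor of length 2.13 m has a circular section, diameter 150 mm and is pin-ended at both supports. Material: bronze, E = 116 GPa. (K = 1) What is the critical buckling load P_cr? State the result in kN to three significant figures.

P_cr ≈ 6270 kN

I = πd⁴/64 = π×150⁴/64 = 2.485×10^7 mm⁴
I = 2.485×10^7 mm⁴ = 2.485×10^-5 m⁴
Effective length L_e = K·L = 1 × 2.13 = 2.130 m
P_cr = π²EI / L_e² = π² × 116×10⁹ × 2.485×10^-5 / 2.130² = 6.271×10^6 N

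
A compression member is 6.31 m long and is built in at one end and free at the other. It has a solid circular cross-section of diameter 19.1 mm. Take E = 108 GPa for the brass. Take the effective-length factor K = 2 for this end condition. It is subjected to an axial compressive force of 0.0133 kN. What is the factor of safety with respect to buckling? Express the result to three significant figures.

I = πd⁴/64 = π×19.1⁴/64 = 6.533×10^3 mm⁴
I = 6.533×10^3 mm⁴ = 6.533×10^-9 m⁴
Effective length L_e = K·L = 2 × 6.31 = 12.62 m
P_cr = π²EI / L_e² = π² × 108×10⁹ × 6.533×10^-9 / 12.62² = 43.72 N
Factor of safety n = P_cr / P = 0.043723 / 0.0133 = 3.29

n ≈ 3.29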